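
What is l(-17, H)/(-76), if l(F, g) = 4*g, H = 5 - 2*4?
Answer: 3/19 ≈ 0.15789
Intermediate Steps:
H = -3 (H = 5 - 8 = -3)
l(-17, H)/(-76) = (4*(-3))/(-76) = -12*(-1/76) = 3/19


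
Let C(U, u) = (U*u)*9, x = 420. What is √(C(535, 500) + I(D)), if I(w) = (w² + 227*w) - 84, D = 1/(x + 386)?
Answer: √1563944283539/806 ≈ 1551.6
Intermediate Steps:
D = 1/806 (D = 1/(420 + 386) = 1/806 ≈ 0.0012407)
C(U, u) = 9*U*u
I(w) = -84 + w² + 227*w
√(C(535, 500) + I(D)) = √(9*535*500 + (-84 + (1/806)² + 227*(1/806))) = √(2407500 + (-84 + 1/649636 + 227/806)) = √(2407500 - 54386461/649636) = √(1563944283539/649636) = √1563944283539/806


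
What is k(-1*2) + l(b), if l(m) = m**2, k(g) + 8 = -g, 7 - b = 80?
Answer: 5323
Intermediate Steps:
b = -73 (b = 7 - 1*80 = 7 - 80 = -73)
k(g) = -8 - g
k(-1*2) + l(b) = (-8 - (-1)*2) + (-73)**2 = (-8 - 1*(-2)) + 5329 = (-8 + 2) + 5329 = -6 + 5329 = 5323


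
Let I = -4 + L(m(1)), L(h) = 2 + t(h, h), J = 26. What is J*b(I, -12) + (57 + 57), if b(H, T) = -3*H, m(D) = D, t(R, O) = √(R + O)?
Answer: 270 - 78*√2 ≈ 159.69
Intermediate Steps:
t(R, O) = √(O + R)
L(h) = 2 + √2*√h (L(h) = 2 + √(h + h) = 2 + √(2*h) = 2 + √2*√h)
I = -2 + √2 (I = -4 + (2 + √2*√1) = -4 + (2 + √2*1) = -4 + (2 + √2) = -2 + √2 ≈ -0.58579)
J*b(I, -12) + (57 + 57) = 26*(-3*(-2 + √2)) + (57 + 57) = 26*(6 - 3*√2) + 114 = (156 - 78*√2) + 114 = 270 - 78*√2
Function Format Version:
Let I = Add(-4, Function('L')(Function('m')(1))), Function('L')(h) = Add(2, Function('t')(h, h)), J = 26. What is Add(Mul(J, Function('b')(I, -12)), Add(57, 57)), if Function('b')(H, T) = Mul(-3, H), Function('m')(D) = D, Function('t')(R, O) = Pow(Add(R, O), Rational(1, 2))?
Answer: Add(270, Mul(-78, Pow(2, Rational(1, 2)))) ≈ 159.69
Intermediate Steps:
Function('t')(R, O) = Pow(Add(O, R), Rational(1, 2))
Function('L')(h) = Add(2, Mul(Pow(2, Rational(1, 2)), Pow(h, Rational(1, 2)))) (Function('L')(h) = Add(2, Pow(Add(h, h), Rational(1, 2))) = Add(2, Pow(Mul(2, h), Rational(1, 2))) = Add(2, Mul(Pow(2, Rational(1, 2)), Pow(h, Rational(1, 2)))))
I = Add(-2, Pow(2, Rational(1, 2))) (I = Add(-4, Add(2, Mul(Pow(2, Rational(1, 2)), Pow(1, Rational(1, 2))))) = Add(-4, Add(2, Mul(Pow(2, Rational(1, 2)), 1))) = Add(-4, Add(2, Pow(2, Rational(1, 2)))) = Add(-2, Pow(2, Rational(1, 2))) ≈ -0.58579)
Add(Mul(J, Function('b')(I, -12)), Add(57, 57)) = Add(Mul(26, Mul(-3, Add(-2, Pow(2, Rational(1, 2))))), Add(57, 57)) = Add(Mul(26, Add(6, Mul(-3, Pow(2, Rational(1, 2))))), 114) = Add(Add(156, Mul(-78, Pow(2, Rational(1, 2)))), 114) = Add(270, Mul(-78, Pow(2, Rational(1, 2))))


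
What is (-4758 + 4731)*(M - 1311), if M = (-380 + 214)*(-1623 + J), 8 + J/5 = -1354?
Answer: -37761309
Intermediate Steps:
J = -6810 (J = -40 + 5*(-1354) = -40 - 6770 = -6810)
M = 1399878 (M = (-380 + 214)*(-1623 - 6810) = -166*(-8433) = 1399878)
(-4758 + 4731)*(M - 1311) = (-4758 + 4731)*(1399878 - 1311) = -27*1398567 = -37761309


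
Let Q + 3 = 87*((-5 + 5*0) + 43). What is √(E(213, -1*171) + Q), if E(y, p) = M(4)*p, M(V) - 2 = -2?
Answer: 3*√367 ≈ 57.472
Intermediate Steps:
M(V) = 0 (M(V) = 2 - 2 = 0)
Q = 3303 (Q = -3 + 87*((-5 + 5*0) + 43) = -3 + 87*((-5 + 0) + 43) = -3 + 87*(-5 + 43) = -3 + 87*38 = -3 + 3306 = 3303)
E(y, p) = 0 (E(y, p) = 0*p = 0)
√(E(213, -1*171) + Q) = √(0 + 3303) = √3303 = 3*√367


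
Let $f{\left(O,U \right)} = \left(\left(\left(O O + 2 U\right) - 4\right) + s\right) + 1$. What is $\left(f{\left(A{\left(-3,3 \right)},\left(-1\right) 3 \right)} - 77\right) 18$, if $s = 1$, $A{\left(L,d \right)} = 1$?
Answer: $-1512$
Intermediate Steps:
$f{\left(O,U \right)} = -2 + O^{2} + 2 U$ ($f{\left(O,U \right)} = \left(\left(\left(O O + 2 U\right) - 4\right) + 1\right) + 1 = \left(\left(\left(O^{2} + 2 U\right) - 4\right) + 1\right) + 1 = \left(\left(-4 + O^{2} + 2 U\right) + 1\right) + 1 = \left(-3 + O^{2} + 2 U\right) + 1 = -2 + O^{2} + 2 U$)
$\left(f{\left(A{\left(-3,3 \right)},\left(-1\right) 3 \right)} - 77\right) 18 = \left(\left(-2 + 1^{2} + 2 \left(\left(-1\right) 3\right)\right) - 77\right) 18 = \left(\left(-2 + 1 + 2 \left(-3\right)\right) - 77\right) 18 = \left(\left(-2 + 1 - 6\right) - 77\right) 18 = \left(-7 - 77\right) 18 = \left(-84\right) 18 = -1512$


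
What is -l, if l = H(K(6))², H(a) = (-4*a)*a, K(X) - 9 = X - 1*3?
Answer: -331776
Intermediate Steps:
K(X) = 6 + X (K(X) = 9 + (X - 1*3) = 9 + (X - 3) = 9 + (-3 + X) = 6 + X)
H(a) = -4*a²
l = 331776 (l = (-4*(6 + 6)²)² = (-4*12²)² = (-4*144)² = (-576)² = 331776)
-l = -1*331776 = -331776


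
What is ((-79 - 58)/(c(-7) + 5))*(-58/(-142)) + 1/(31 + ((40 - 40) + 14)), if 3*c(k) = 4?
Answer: -535006/60705 ≈ -8.8132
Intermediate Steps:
c(k) = 4/3 (c(k) = (1/3)*4 = 4/3)
((-79 - 58)/(c(-7) + 5))*(-58/(-142)) + 1/(31 + ((40 - 40) + 14)) = ((-79 - 58)/(4/3 + 5))*(-58/(-142)) + 1/(31 + ((40 - 40) + 14)) = (-137/19/3)*(-58*(-1/142)) + 1/(31 + (0 + 14)) = -137*3/19*(29/71) + 1/(31 + 14) = -411/19*29/71 + 1/45 = -11919/1349 + 1/45 = -535006/60705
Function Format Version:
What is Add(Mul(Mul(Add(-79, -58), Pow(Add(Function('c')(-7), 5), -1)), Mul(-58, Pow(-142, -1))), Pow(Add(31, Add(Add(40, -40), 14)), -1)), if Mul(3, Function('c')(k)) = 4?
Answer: Rational(-535006, 60705) ≈ -8.8132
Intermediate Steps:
Function('c')(k) = Rational(4, 3) (Function('c')(k) = Mul(Rational(1, 3), 4) = Rational(4, 3))
Add(Mul(Mul(Add(-79, -58), Pow(Add(Function('c')(-7), 5), -1)), Mul(-58, Pow(-142, -1))), Pow(Add(31, Add(Add(40, -40), 14)), -1)) = Add(Mul(Mul(Add(-79, -58), Pow(Add(Rational(4, 3), 5), -1)), Mul(-58, Pow(-142, -1))), Pow(Add(31, Add(Add(40, -40), 14)), -1)) = Add(Mul(Mul(-137, Pow(Rational(19, 3), -1)), Mul(-58, Rational(-1, 142))), Pow(Add(31, Add(0, 14)), -1)) = Add(Mul(Mul(-137, Rational(3, 19)), Rational(29, 71)), Pow(Add(31, 14), -1)) = Add(Mul(Rational(-411, 19), Rational(29, 71)), Pow(45, -1)) = Add(Rational(-11919, 1349), Rational(1, 45)) = Rational(-535006, 60705)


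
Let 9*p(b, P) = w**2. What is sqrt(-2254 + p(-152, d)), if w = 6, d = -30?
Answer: 15*I*sqrt(10) ≈ 47.434*I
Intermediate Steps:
p(b, P) = 4 (p(b, P) = (1/9)*6**2 = (1/9)*36 = 4)
sqrt(-2254 + p(-152, d)) = sqrt(-2254 + 4) = sqrt(-2250) = 15*I*sqrt(10)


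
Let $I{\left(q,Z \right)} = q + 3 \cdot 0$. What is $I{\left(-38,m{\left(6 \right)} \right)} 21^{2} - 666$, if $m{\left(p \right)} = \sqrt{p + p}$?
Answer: $-17424$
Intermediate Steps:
$m{\left(p \right)} = \sqrt{2} \sqrt{p}$ ($m{\left(p \right)} = \sqrt{2 p} = \sqrt{2} \sqrt{p}$)
$I{\left(q,Z \right)} = q$ ($I{\left(q,Z \right)} = q + 0 = q$)
$I{\left(-38,m{\left(6 \right)} \right)} 21^{2} - 666 = - 38 \cdot 21^{2} - 666 = \left(-38\right) 441 - 666 = -16758 - 666 = -17424$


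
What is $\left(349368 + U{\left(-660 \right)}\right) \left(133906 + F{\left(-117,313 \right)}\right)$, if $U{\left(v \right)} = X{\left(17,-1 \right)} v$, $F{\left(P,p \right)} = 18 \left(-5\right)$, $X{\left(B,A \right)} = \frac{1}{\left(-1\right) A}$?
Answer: $46662709728$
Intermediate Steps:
$X{\left(B,A \right)} = - \frac{1}{A}$
$F{\left(P,p \right)} = -90$
$U{\left(v \right)} = v$ ($U{\left(v \right)} = - \frac{1}{-1} v = \left(-1\right) \left(-1\right) v = 1 v = v$)
$\left(349368 + U{\left(-660 \right)}\right) \left(133906 + F{\left(-117,313 \right)}\right) = \left(349368 - 660\right) \left(133906 - 90\right) = 348708 \cdot 133816 = 46662709728$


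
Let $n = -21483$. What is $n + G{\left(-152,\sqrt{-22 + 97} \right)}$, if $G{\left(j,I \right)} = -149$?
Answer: $-21632$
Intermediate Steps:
$n + G{\left(-152,\sqrt{-22 + 97} \right)} = -21483 - 149 = -21632$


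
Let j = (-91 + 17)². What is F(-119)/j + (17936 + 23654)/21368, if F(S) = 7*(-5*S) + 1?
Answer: 39595741/14626396 ≈ 2.7071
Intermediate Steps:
j = 5476 (j = (-74)² = 5476)
F(S) = 1 - 35*S (F(S) = -35*S + 1 = 1 - 35*S)
F(-119)/j + (17936 + 23654)/21368 = (1 - 35*(-119))/5476 + (17936 + 23654)/21368 = (1 + 4165)*(1/5476) + 41590*(1/21368) = 4166*(1/5476) + 20795/10684 = 2083/2738 + 20795/10684 = 39595741/14626396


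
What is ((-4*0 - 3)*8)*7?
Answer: -168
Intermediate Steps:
((-4*0 - 3)*8)*7 = ((0 - 3)*8)*7 = -3*8*7 = -24*7 = -168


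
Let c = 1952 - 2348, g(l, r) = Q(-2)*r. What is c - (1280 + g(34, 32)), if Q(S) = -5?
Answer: -1516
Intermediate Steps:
g(l, r) = -5*r
c = -396
c - (1280 + g(34, 32)) = -396 - (1280 - 5*32) = -396 - (1280 - 160) = -396 - 1*1120 = -396 - 1120 = -1516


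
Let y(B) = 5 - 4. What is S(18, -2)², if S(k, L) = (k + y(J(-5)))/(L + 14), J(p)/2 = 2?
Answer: 361/144 ≈ 2.5069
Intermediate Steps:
J(p) = 4 (J(p) = 2*2 = 4)
y(B) = 1
S(k, L) = (1 + k)/(14 + L) (S(k, L) = (k + 1)/(L + 14) = (1 + k)/(14 + L))
S(18, -2)² = ((1 + 18)/(14 - 2))² = (19/12)² = 361/144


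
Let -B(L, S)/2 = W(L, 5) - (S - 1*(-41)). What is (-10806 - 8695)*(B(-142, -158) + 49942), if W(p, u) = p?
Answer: -974893992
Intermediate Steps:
B(L, S) = 82 - 2*L + 2*S (B(L, S) = -2*(L - (S - 1*(-41))) = -2*(L - (S + 41)) = -2*(L - (41 + S)) = -2*(L + (-41 - S)) = -2*(-41 + L - S) = 82 - 2*L + 2*S)
(-10806 - 8695)*(B(-142, -158) + 49942) = (-10806 - 8695)*((82 - 2*(-142) + 2*(-158)) + 49942) = -19501*((82 + 284 - 316) + 49942) = -19501*(50 + 49942) = -19501*49992 = -974893992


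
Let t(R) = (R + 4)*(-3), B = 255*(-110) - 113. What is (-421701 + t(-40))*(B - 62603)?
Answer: 38266310238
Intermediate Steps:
B = -28163 (B = -28050 - 113 = -28163)
t(R) = -12 - 3*R (t(R) = (4 + R)*(-3) = -12 - 3*R)
(-421701 + t(-40))*(B - 62603) = (-421701 + (-12 - 3*(-40)))*(-28163 - 62603) = (-421701 + (-12 + 120))*(-90766) = (-421701 + 108)*(-90766) = -421593*(-90766) = 38266310238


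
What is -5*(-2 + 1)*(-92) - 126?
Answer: -586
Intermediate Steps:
-5*(-2 + 1)*(-92) - 126 = -5*(-1)*(-92) - 126 = 5*(-92) - 126 = -460 - 126 = -586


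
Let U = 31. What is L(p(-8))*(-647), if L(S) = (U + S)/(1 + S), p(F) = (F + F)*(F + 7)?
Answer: -30409/17 ≈ -1788.8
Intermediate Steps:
p(F) = 2*F*(7 + F) (p(F) = (2*F)*(7 + F) = 2*F*(7 + F))
L(S) = (31 + S)/(1 + S)
L(p(-8))*(-647) = ((31 + 2*(-8)*(7 - 8))/(1 + 2*(-8)*(7 - 8)))*(-647) = ((31 + 2*(-8)*(-1))/(1 + 2*(-8)*(-1)))*(-647) = ((31 + 16)/(1 + 16))*(-647) = (47/17)*(-647) = -30409/17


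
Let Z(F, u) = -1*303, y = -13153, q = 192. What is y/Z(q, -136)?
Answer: 13153/303 ≈ 43.409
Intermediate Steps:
Z(F, u) = -303
y/Z(q, -136) = -13153/(-303) = -13153*(-1/303) = 13153/303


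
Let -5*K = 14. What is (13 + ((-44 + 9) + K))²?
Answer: 15376/25 ≈ 615.04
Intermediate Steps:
K = -14/5 (K = -⅕*14 = -14/5 ≈ -2.8000)
(13 + ((-44 + 9) + K))² = (13 + ((-44 + 9) - 14/5))² = (13 + (-35 - 14/5))² = (13 - 189/5)² = (-124/5)² = 15376/25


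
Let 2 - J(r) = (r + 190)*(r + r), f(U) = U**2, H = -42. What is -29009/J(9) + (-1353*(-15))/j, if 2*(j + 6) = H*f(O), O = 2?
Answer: -778281/3580 ≈ -217.40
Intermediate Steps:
J(r) = 2 - 2*r*(190 + r) (J(r) = 2 - (r + 190)*(r + r) = 2 - (190 + r)*2*r = 2 - 2*r*(190 + r))
j = -90 (j = -6 + (-42*2**2)/2 = -6 + (-42*4)/2 = -6 + (1/2)*(-168) = -6 - 84 = -90)
-29009/J(9) + (-1353*(-15))/j = -29009/(2 - 380*9 - 2*9**2) - 1353*(-15)/(-90) = -29009/(2 - 3420 - 2*81) + 20295*(-1/90) = -29009/(2 - 3420 - 162) - 451/2 = -29009/(-3580) - 451/2 = -29009*(-1/3580) - 451/2 = 29009/3580 - 451/2 = -778281/3580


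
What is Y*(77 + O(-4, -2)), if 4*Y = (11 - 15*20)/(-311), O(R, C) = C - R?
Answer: 22831/1244 ≈ 18.353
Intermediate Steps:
Y = 289/1244 (Y = ((11 - 15*20)/(-311))/4 = ((11 - 300)*(-1/311))/4 = (-289*(-1/311))/4 = (¼)*(289/311) = 289/1244 ≈ 0.23232)
Y*(77 + O(-4, -2)) = 289*(77 + (-2 - 1*(-4)))/1244 = 289*(77 + (-2 + 4))/1244 = 289*(77 + 2)/1244 = (289/1244)*79 = 22831/1244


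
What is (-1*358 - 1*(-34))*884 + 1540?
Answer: -284876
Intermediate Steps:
(-1*358 - 1*(-34))*884 + 1540 = (-358 + 34)*884 + 1540 = -324*884 + 1540 = -286416 + 1540 = -284876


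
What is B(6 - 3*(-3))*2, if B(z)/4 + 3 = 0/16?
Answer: -24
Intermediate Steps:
B(z) = -12 (B(z) = -12 + 4*(0/16) = -12 + 4*(0*(1/16)) = -12 + 4*0 = -12 + 0 = -12)
B(6 - 3*(-3))*2 = -12*2 = -24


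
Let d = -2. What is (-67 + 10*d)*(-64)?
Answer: 5568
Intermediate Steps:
(-67 + 10*d)*(-64) = (-67 + 10*(-2))*(-64) = (-67 - 20)*(-64) = -87*(-64) = 5568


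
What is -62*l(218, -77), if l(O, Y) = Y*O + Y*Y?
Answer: 673134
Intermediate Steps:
l(O, Y) = Y² + O*Y (l(O, Y) = O*Y + Y² = Y² + O*Y)
-62*l(218, -77) = -(-4774)*(218 - 77) = -(-4774)*141 = -62*(-10857) = 673134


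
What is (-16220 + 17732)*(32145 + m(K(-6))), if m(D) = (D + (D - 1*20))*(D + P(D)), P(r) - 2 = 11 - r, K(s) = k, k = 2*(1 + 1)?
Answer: 48367368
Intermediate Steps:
k = 4 (k = 2*2 = 4)
K(s) = 4
P(r) = 13 - r (P(r) = 2 + (11 - r) = 13 - r)
m(D) = -260 + 26*D (m(D) = (D + (D - 1*20))*(D + (13 - D)) = (D + (D - 20))*13 = (D + (-20 + D))*13 = (-20 + 2*D)*13 = -260 + 26*D)
(-16220 + 17732)*(32145 + m(K(-6))) = (-16220 + 17732)*(32145 + (-260 + 26*4)) = 1512*(32145 + (-260 + 104)) = 1512*(32145 - 156) = 1512*31989 = 48367368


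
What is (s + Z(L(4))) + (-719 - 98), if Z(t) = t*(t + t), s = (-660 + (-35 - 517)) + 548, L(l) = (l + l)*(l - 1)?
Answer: -329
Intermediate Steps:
L(l) = 2*l*(-1 + l) (L(l) = (2*l)*(-1 + l) = 2*l*(-1 + l))
s = -664 (s = (-660 - 552) + 548 = -1212 + 548 = -664)
Z(t) = 2*t² (Z(t) = t*(2*t) = 2*t²)
(s + Z(L(4))) + (-719 - 98) = (-664 + 2*(2*4*(-1 + 4))²) + (-719 - 98) = (-664 + 2*(2*4*3)²) - 817 = (-664 + 2*24²) - 817 = (-664 + 2*576) - 817 = (-664 + 1152) - 817 = 488 - 817 = -329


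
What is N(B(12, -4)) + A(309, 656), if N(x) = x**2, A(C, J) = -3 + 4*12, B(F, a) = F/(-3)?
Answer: 61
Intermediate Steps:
B(F, a) = -F/3 (B(F, a) = F*(-1/3) = -F/3)
A(C, J) = 45 (A(C, J) = -3 + 48 = 45)
N(B(12, -4)) + A(309, 656) = (-1/3*12)**2 + 45 = (-4)**2 + 45 = 16 + 45 = 61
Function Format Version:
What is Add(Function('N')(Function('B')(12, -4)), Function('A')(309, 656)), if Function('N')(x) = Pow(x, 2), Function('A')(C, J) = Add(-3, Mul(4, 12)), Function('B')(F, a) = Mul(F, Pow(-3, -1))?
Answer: 61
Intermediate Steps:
Function('B')(F, a) = Mul(Rational(-1, 3), F) (Function('B')(F, a) = Mul(F, Rational(-1, 3)) = Mul(Rational(-1, 3), F))
Function('A')(C, J) = 45 (Function('A')(C, J) = Add(-3, 48) = 45)
Add(Function('N')(Function('B')(12, -4)), Function('A')(309, 656)) = Add(Pow(Mul(Rational(-1, 3), 12), 2), 45) = Add(Pow(-4, 2), 45) = Add(16, 45) = 61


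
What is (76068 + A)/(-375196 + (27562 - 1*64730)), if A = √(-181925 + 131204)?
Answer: -19017/103091 - I*√50721/412364 ≈ -0.18447 - 0.00054615*I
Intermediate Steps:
A = I*√50721 (A = √(-50721) = I*√50721 ≈ 225.21*I)
(76068 + A)/(-375196 + (27562 - 1*64730)) = (76068 + I*√50721)/(-375196 + (27562 - 1*64730)) = (76068 + I*√50721)/(-375196 + (27562 - 64730)) = (76068 + I*√50721)/(-375196 - 37168) = (76068 + I*√50721)/(-412364) = (76068 + I*√50721)*(-1/412364) = -19017/103091 - I*√50721/412364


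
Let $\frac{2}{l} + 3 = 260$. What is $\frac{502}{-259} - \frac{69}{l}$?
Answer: $- \frac{4593851}{518} \approx -8868.4$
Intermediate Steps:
$l = \frac{2}{257}$ ($l = \frac{2}{-3 + 260} = \frac{2}{257} \approx 0.0077821$)
$\frac{502}{-259} - \frac{69}{l} = \frac{502}{-259} - \frac{69}{\frac{2}{257}} = 502 \left(- \frac{1}{259}\right) - \frac{17733}{2} = - \frac{502}{259} - \frac{17733}{2} = - \frac{4593851}{518}$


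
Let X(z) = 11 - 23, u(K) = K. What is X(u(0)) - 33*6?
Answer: -210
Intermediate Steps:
X(z) = -12
X(u(0)) - 33*6 = -12 - 33*6 = -12 - 198 = -210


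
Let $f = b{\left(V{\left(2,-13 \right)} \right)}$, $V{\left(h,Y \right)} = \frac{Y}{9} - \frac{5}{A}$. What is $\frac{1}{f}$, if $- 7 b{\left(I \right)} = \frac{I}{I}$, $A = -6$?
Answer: $-7$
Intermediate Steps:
$V{\left(h,Y \right)} = \frac{5}{6} + \frac{Y}{9}$ ($V{\left(h,Y \right)} = \frac{Y}{9} - \frac{5}{-6} = Y \frac{1}{9} - - \frac{5}{6} = \frac{Y}{9} + \frac{5}{6} = \frac{5}{6} + \frac{Y}{9}$)
$b{\left(I \right)} = - \frac{1}{7}$ ($b{\left(I \right)} = - \frac{I \frac{1}{I}}{7} = \left(- \frac{1}{7}\right) 1 = - \frac{1}{7}$)
$f = - \frac{1}{7} \approx -0.14286$
$\frac{1}{f} = \frac{1}{- \frac{1}{7}} = -7$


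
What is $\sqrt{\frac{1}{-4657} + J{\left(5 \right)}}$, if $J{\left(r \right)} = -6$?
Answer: $\frac{i \sqrt{130130551}}{4657} \approx 2.4495 i$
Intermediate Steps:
$\sqrt{\frac{1}{-4657} + J{\left(5 \right)}} = \sqrt{\frac{1}{-4657} - 6} = \sqrt{- \frac{1}{4657} - 6} = \sqrt{- \frac{27943}{4657}} = \frac{i \sqrt{130130551}}{4657}$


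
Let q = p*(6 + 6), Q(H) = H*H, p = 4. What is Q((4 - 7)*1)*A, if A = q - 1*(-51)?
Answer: 891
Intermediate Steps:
Q(H) = H²
q = 48 (q = 4*(6 + 6) = 4*12 = 48)
A = 99 (A = 48 - 1*(-51) = 48 + 51 = 99)
Q((4 - 7)*1)*A = ((4 - 7)*1)²*99 = (-3*1)²*99 = (-3)²*99 = 9*99 = 891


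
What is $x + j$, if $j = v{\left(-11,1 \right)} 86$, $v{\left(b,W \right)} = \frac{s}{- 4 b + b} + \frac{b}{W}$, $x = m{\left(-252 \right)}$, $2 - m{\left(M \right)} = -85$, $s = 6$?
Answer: $- \frac{9277}{11} \approx -843.36$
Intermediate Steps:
$m{\left(M \right)} = 87$ ($m{\left(M \right)} = 2 - -85 = 2 + 85 = 87$)
$x = 87$
$v{\left(b,W \right)} = - \frac{2}{b} + \frac{b}{W}$ ($v{\left(b,W \right)} = \frac{6}{- 4 b + b} + \frac{b}{W} = \frac{6}{\left(-3\right) b} + \frac{b}{W} = 6 \left(- \frac{1}{3 b}\right) + \frac{b}{W} = - \frac{2}{b} + \frac{b}{W}$)
$j = - \frac{10234}{11}$ ($j = \left(- \frac{2}{-11} - \frac{11}{1}\right) 86 = \left(\left(-2\right) \left(- \frac{1}{11}\right) - 11\right) 86 = \left(\frac{2}{11} - 11\right) 86 = \left(- \frac{119}{11}\right) 86 = - \frac{10234}{11} \approx -930.36$)
$x + j = 87 - \frac{10234}{11} = - \frac{9277}{11}$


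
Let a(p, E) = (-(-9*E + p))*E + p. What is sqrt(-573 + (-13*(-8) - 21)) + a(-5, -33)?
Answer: 9631 + 7*I*sqrt(10) ≈ 9631.0 + 22.136*I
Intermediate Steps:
a(p, E) = p + E*(-p + 9*E) (a(p, E) = (-(p - 9*E))*E + p = (-p + 9*E)*E + p = E*(-p + 9*E) + p = p + E*(-p + 9*E))
sqrt(-573 + (-13*(-8) - 21)) + a(-5, -33) = sqrt(-573 + (-13*(-8) - 21)) + (-5 + 9*(-33)**2 - 1*(-33)*(-5)) = sqrt(-573 + (104 - 21)) + (-5 + 9*1089 - 165) = sqrt(-573 + 83) + (-5 + 9801 - 165) = sqrt(-490) + 9631 = 7*I*sqrt(10) + 9631 = 9631 + 7*I*sqrt(10)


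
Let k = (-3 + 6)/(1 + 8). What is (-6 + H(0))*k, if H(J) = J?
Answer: -2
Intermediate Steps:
k = 1/3 (k = 3/9 = 3*(1/9) = 1/3 ≈ 0.33333)
(-6 + H(0))*k = (-6 + 0)*(1/3) = -6*1/3 = -2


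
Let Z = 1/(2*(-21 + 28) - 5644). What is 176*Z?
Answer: -88/2815 ≈ -0.031261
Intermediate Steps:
Z = -1/5630 (Z = 1/(2*7 - 5644) = 1/(14 - 5644) = 1/(-5630) = -1/5630 ≈ -0.00017762)
176*Z = 176*(-1/5630) = -88/2815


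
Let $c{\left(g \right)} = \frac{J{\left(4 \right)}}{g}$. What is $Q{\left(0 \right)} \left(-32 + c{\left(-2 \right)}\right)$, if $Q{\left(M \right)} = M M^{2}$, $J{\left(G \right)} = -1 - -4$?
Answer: $0$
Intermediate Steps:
$J{\left(G \right)} = 3$ ($J{\left(G \right)} = -1 + 4 = 3$)
$Q{\left(M \right)} = M^{3}$
$c{\left(g \right)} = \frac{3}{g}$
$Q{\left(0 \right)} \left(-32 + c{\left(-2 \right)}\right) = 0^{3} \left(-32 + \frac{3}{-2}\right) = 0 \left(-32 + 3 \left(- \frac{1}{2}\right)\right) = 0 \left(-32 - \frac{3}{2}\right) = 0 \left(- \frac{67}{2}\right) = 0$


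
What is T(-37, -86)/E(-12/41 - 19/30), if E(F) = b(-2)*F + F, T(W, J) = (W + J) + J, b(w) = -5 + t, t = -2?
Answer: -42845/1139 ≈ -37.616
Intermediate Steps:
b(w) = -7 (b(w) = -5 - 2 = -7)
T(W, J) = W + 2*J (T(W, J) = (J + W) + J = W + 2*J)
E(F) = -6*F (E(F) = -7*F + F = -6*F)
T(-37, -86)/E(-12/41 - 19/30) = (-37 + 2*(-86))/((-6*(-12/41 - 19/30))) = (-37 - 172)/((-6*(-12*1/41 - 19*1/30))) = -209*(-1/(6*(-12/41 - 19/30))) = -209/((-6*(-1139/1230))) = -209/1139/205 = -209*205/1139 = -42845/1139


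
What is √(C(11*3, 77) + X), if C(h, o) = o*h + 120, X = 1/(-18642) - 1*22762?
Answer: 11*I*√57732092886/18642 ≈ 141.78*I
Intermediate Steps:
X = -424329205/18642 (X = -1/18642 - 22762 = -424329205/18642 ≈ -22762.)
C(h, o) = 120 + h*o (C(h, o) = h*o + 120 = 120 + h*o)
√(C(11*3, 77) + X) = √((120 + (11*3)*77) - 424329205/18642) = √((120 + 33*77) - 424329205/18642) = √((120 + 2541) - 424329205/18642) = √(2661 - 424329205/18642) = √(-374722843/18642) = 11*I*√57732092886/18642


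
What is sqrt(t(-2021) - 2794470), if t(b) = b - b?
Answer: 7*I*sqrt(57030) ≈ 1671.7*I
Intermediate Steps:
t(b) = 0
sqrt(t(-2021) - 2794470) = sqrt(0 - 2794470) = sqrt(-2794470) = 7*I*sqrt(57030)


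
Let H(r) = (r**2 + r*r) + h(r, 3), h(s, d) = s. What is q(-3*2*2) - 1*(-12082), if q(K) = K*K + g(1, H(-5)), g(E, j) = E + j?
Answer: 12272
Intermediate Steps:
H(r) = r + 2*r**2 (H(r) = (r**2 + r*r) + r = (r**2 + r**2) + r = 2*r**2 + r = r + 2*r**2)
q(K) = 46 + K**2 (q(K) = K*K + (1 - 5*(1 + 2*(-5))) = K**2 + (1 - 5*(1 - 10)) = K**2 + (1 - 5*(-9)) = K**2 + (1 + 45) = K**2 + 46 = 46 + K**2)
q(-3*2*2) - 1*(-12082) = (46 + (-3*2*2)**2) - 1*(-12082) = (46 + (-6*2)**2) + 12082 = (46 + (-12)**2) + 12082 = (46 + 144) + 12082 = 190 + 12082 = 12272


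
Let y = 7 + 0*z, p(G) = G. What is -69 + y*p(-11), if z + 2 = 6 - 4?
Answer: -146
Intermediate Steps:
z = 0 (z = -2 + (6 - 4) = -2 + 2 = 0)
y = 7 (y = 7 + 0*0 = 7 + 0 = 7)
-69 + y*p(-11) = -69 + 7*(-11) = -69 - 77 = -146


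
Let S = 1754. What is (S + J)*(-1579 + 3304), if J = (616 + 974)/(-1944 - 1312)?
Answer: 4924386825/1628 ≈ 3.0248e+6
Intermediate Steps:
J = -795/1628 (J = 1590/(-3256) = 1590*(-1/3256) = -795/1628 ≈ -0.48833)
(S + J)*(-1579 + 3304) = (1754 - 795/1628)*(-1579 + 3304) = (2854717/1628)*1725 = 4924386825/1628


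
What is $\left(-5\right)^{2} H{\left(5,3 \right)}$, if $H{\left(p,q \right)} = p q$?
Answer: $375$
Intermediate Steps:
$\left(-5\right)^{2} H{\left(5,3 \right)} = \left(-5\right)^{2} \cdot 5 \cdot 3 = 25 \cdot 15 = 375$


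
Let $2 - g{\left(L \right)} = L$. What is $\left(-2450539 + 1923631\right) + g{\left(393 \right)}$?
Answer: $-527299$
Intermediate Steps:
$g{\left(L \right)} = 2 - L$
$\left(-2450539 + 1923631\right) + g{\left(393 \right)} = \left(-2450539 + 1923631\right) + \left(2 - 393\right) = -526908 + \left(2 - 393\right) = -526908 - 391 = -527299$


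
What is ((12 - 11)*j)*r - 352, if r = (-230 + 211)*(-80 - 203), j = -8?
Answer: -43368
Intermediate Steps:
r = 5377 (r = -19*(-283) = 5377)
((12 - 11)*j)*r - 352 = ((12 - 11)*(-8))*5377 - 352 = (1*(-8))*5377 - 352 = -8*5377 - 352 = -43016 - 352 = -43368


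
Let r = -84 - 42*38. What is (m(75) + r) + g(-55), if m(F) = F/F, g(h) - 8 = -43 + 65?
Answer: -1649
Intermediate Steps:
g(h) = 30 (g(h) = 8 + (-43 + 65) = 8 + 22 = 30)
m(F) = 1
r = -1680 (r = -84 - 1596 = -1680)
(m(75) + r) + g(-55) = (1 - 1680) + 30 = -1679 + 30 = -1649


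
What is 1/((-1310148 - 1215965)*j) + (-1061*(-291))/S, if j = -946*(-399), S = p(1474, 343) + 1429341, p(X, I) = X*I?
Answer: 294391440622763879/1844932549102234746 ≈ 0.15957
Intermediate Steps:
p(X, I) = I*X
S = 1934923 (S = 343*1474 + 1429341 = 505582 + 1429341 = 1934923)
j = 377454
1/((-1310148 - 1215965)*j) + (-1061*(-291))/S = 1/(-1310148 - 1215965*377454) - 1061*(-291)/1934923 = (1/377454)/(-2526113) + 308751*(1/1934923) = -1/2526113*1/377454 + 308751/1934923 = -1/953491456302 + 308751/1934923 = 294391440622763879/1844932549102234746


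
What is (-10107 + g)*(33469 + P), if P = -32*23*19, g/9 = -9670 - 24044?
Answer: -6109190505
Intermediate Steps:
g = -303426 (g = 9*(-9670 - 24044) = 9*(-33714) = -303426)
P = -13984 (P = -736*19 = -13984)
(-10107 + g)*(33469 + P) = (-10107 - 303426)*(33469 - 13984) = -313533*19485 = -6109190505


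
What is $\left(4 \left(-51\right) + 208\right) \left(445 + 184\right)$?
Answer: $2516$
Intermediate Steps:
$\left(4 \left(-51\right) + 208\right) \left(445 + 184\right) = \left(-204 + 208\right) 629 = 4 \cdot 629 = 2516$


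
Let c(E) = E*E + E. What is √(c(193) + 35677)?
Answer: √73119 ≈ 270.41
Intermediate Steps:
c(E) = E + E² (c(E) = E² + E = E + E²)
√(c(193) + 35677) = √(193*(1 + 193) + 35677) = √(193*194 + 35677) = √(37442 + 35677) = √73119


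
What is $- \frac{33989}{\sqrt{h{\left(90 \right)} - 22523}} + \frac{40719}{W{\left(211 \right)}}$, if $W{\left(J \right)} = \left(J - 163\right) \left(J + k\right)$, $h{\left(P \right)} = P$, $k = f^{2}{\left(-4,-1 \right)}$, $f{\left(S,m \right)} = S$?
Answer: $\frac{13573}{3632} + \frac{33989 i \sqrt{22433}}{22433} \approx 3.7371 + 226.93 i$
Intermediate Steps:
$k = 16$ ($k = \left(-4\right)^{2} = 16$)
$W{\left(J \right)} = \left(-163 + J\right) \left(16 + J\right)$ ($W{\left(J \right)} = \left(J - 163\right) \left(J + 16\right) = \left(-163 + J\right) \left(16 + J\right)$)
$- \frac{33989}{\sqrt{h{\left(90 \right)} - 22523}} + \frac{40719}{W{\left(211 \right)}} = - \frac{33989}{\sqrt{90 - 22523}} + \frac{40719}{-2608 + 211^{2} - 31017} = - \frac{33989}{\sqrt{-22433}} + \frac{40719}{-2608 + 44521 - 31017} = - \frac{33989}{i \sqrt{22433}} + \frac{40719}{10896} = - 33989 \left(- \frac{i \sqrt{22433}}{22433}\right) + 40719 \cdot \frac{1}{10896} = \frac{33989 i \sqrt{22433}}{22433} + \frac{13573}{3632} = \frac{13573}{3632} + \frac{33989 i \sqrt{22433}}{22433}$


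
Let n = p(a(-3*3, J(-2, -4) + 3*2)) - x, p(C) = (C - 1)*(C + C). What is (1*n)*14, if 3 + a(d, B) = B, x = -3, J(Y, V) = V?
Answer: 98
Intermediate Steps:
a(d, B) = -3 + B
p(C) = 2*C*(-1 + C) (p(C) = (-1 + C)*(2*C) = 2*C*(-1 + C))
n = 7 (n = 2*(-3 + (-4 + 3*2))*(-1 + (-3 + (-4 + 3*2))) - 1*(-3) = 2*(-3 + (-4 + 6))*(-1 + (-3 + (-4 + 6))) + 3 = 2*(-3 + 2)*(-1 + (-3 + 2)) + 3 = 2*(-1)*(-1 - 1) + 3 = 2*(-1)*(-2) + 3 = 4 + 3 = 7)
(1*n)*14 = (1*7)*14 = 7*14 = 98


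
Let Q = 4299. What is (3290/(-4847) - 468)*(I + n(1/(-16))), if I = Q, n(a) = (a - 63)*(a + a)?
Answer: -626168664883/310208 ≈ -2.0185e+6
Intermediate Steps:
n(a) = 2*a*(-63 + a) (n(a) = (-63 + a)*(2*a) = 2*a*(-63 + a))
I = 4299
(3290/(-4847) - 468)*(I + n(1/(-16))) = (3290/(-4847) - 468)*(4299 + 2*(-63 + 1/(-16))/(-16)) = (3290*(-1/4847) - 468)*(4299 + 2*(-1/16)*(-63 - 1/16)) = (-3290/4847 - 468)*(4299 + 2*(-1/16)*(-1009/16)) = -2271686*(4299 + 1009/128)/4847 = -2271686/4847*551281/128 = -626168664883/310208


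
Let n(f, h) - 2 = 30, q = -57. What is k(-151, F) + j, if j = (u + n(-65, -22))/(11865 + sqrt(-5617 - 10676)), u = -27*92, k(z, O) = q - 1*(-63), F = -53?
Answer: 135945688/23465753 + 1226*I*sqrt(16293)/70397259 ≈ 5.7934 + 0.002223*I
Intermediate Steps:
k(z, O) = 6 (k(z, O) = -57 - 1*(-63) = -57 + 63 = 6)
n(f, h) = 32 (n(f, h) = 2 + 30 = 32)
u = -2484
j = -2452/(11865 + I*sqrt(16293)) (j = (-2484 + 32)/(11865 + sqrt(-5617 - 10676)) = -2452/(11865 + sqrt(-16293)) = -2452/(11865 + I*sqrt(16293)) ≈ -0.20663 + 0.002223*I)
k(-151, F) + j = 6 + (-4848830/23465753 + 1226*I*sqrt(16293)/70397259) = 135945688/23465753 + 1226*I*sqrt(16293)/70397259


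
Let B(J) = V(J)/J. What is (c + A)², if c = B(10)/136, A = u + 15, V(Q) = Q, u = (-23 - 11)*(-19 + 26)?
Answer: 919726929/18496 ≈ 49726.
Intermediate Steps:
u = -238 (u = -34*7 = -238)
A = -223 (A = -238 + 15 = -223)
B(J) = 1 (B(J) = J/J = 1)
c = 1/136 ≈ 0.0073529
(c + A)² = (1/136 - 223)² = (-30327/136)² = 919726929/18496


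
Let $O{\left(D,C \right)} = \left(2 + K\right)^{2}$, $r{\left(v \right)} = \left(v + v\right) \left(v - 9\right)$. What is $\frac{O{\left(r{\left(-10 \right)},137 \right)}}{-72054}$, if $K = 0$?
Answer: $- \frac{2}{36027} \approx -5.5514 \cdot 10^{-5}$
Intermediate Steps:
$r{\left(v \right)} = 2 v \left(-9 + v\right)$
$O{\left(D,C \right)} = 4$ ($O{\left(D,C \right)} = \left(2 + 0\right)^{2} = 2^{2} = 4$)
$\frac{O{\left(r{\left(-10 \right)},137 \right)}}{-72054} = \frac{4}{-72054} = 4 \left(- \frac{1}{72054}\right) = - \frac{2}{36027}$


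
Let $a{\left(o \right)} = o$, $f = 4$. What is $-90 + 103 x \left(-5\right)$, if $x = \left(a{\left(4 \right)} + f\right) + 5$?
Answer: $-6785$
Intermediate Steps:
$x = 13$ ($x = \left(4 + 4\right) + 5 = 8 + 5 = 13$)
$-90 + 103 x \left(-5\right) = -90 + 103 \cdot 13 \left(-5\right) = -90 + 103 \left(-65\right) = -90 - 6695 = -6785$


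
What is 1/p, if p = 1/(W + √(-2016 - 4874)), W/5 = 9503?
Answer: 47515 + I*√6890 ≈ 47515.0 + 83.006*I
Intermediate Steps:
W = 47515 (W = 5*9503 = 47515)
p = 1/(47515 + I*√6890) (p = 1/(47515 + √(-2016 - 4874)) = 1/(47515 + √(-6890)) = 1/(47515 + I*√6890) ≈ 2.1046e-5 - 3.677e-8*I)
1/p = 1/(731/34733571 - I*√6890/2257682115)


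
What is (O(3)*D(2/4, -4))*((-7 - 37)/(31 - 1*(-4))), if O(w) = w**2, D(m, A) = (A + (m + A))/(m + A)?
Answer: -1188/49 ≈ -24.245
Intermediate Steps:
D(m, A) = (m + 2*A)/(A + m) (D(m, A) = (A + (A + m))/(A + m) = (m + 2*A)/(A + m))
(O(3)*D(2/4, -4))*((-7 - 37)/(31 - 1*(-4))) = (3**2*((2/4 + 2*(-4))/(-4 + 2/4)))*((-7 - 37)/(31 - 1*(-4))) = (9*((2*(1/4) - 8)/(-4 + 2*(1/4))))*(-44/(31 + 4)) = (9*((1/2 - 8)/(-4 + 1/2)))*(-44/35) = (9*(-15/2/(-7/2)))*(-44*1/35) = (9*(-2/7*(-15/2)))*(-44/35) = (9*(15/7))*(-44/35) = (135/7)*(-44/35) = -1188/49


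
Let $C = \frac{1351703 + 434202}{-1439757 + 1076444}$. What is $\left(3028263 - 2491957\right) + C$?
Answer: $\frac{194845155873}{363313} \approx 5.363 \cdot 10^{5}$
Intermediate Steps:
$C = - \frac{1785905}{363313}$ ($C = \frac{1785905}{-363313} = 1785905 \left(- \frac{1}{363313}\right) = - \frac{1785905}{363313} \approx -4.9156$)
$\left(3028263 - 2491957\right) + C = \left(3028263 - 2491957\right) - \frac{1785905}{363313} = 536306 - \frac{1785905}{363313} = \frac{194845155873}{363313}$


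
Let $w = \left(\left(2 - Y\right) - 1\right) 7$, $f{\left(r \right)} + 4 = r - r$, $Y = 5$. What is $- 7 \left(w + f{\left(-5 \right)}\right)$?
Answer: $224$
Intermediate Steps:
$f{\left(r \right)} = -4$ ($f{\left(r \right)} = -4 + \left(r - r\right) = -4 + 0 = -4$)
$w = -28$ ($w = \left(\left(2 - 5\right) - 1\right) 7 = \left(-3 - 1\right) 7 = \left(-4\right) 7 = -28$)
$- 7 \left(w + f{\left(-5 \right)}\right) = - 7 \left(-28 - 4\right) = \left(-7\right) \left(-32\right) = 224$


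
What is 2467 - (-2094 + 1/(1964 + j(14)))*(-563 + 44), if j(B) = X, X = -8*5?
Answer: -2086229237/1924 ≈ -1.0843e+6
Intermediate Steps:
X = -40
j(B) = -40
2467 - (-2094 + 1/(1964 + j(14)))*(-563 + 44) = 2467 - (-2094 + 1/(1964 - 40))*(-563 + 44) = 2467 - (-2094 + 1/1924)*(-519) = 2467 - (-4028855)*(-519)/1924 = 2467 - 1*2090975745/1924 = 2467 - 2090975745/1924 = -2086229237/1924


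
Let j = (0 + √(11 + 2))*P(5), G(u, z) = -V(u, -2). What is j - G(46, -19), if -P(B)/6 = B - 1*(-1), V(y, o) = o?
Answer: -2 - 36*√13 ≈ -131.80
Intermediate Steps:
P(B) = -6 - 6*B (P(B) = -6*(B - 1*(-1)) = -6*(B + 1) = -6*(1 + B) = -6 - 6*B)
G(u, z) = 2 (G(u, z) = -1*(-2) = 2)
j = -36*√13 (j = (0 + √(11 + 2))*(-6 - 6*5) = (0 + √13)*(-6 - 30) = √13*(-36) = -36*√13 ≈ -129.80)
j - G(46, -19) = -36*√13 - 1*2 = -36*√13 - 2 = -2 - 36*√13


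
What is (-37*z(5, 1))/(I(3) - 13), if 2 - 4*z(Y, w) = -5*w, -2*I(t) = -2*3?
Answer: 259/40 ≈ 6.4750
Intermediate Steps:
I(t) = 3 (I(t) = -(-1)*3 = -½*(-6) = 3)
z(Y, w) = ½ + 5*w/4 (z(Y, w) = ½ - (-5)*w/4 = ½ + 5*w/4)
(-37*z(5, 1))/(I(3) - 13) = (-37*(½ + (5/4)*1))/(3 - 13) = -37*(½ + 5/4)/(-10) = -37*7/4*(-⅒) = -259/4*(-⅒) = 259/40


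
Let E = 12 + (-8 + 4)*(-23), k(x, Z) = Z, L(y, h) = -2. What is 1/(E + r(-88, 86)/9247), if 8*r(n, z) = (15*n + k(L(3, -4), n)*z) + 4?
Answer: 18494/1921155 ≈ 0.0096265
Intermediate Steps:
r(n, z) = 1/2 + 15*n/8 + n*z/8 (r(n, z) = ((15*n + n*z) + 4)/8 = (4 + 15*n + n*z)/8 = 1/2 + 15*n/8 + n*z/8)
E = 104 (E = 12 - 4*(-23) = 12 + 92 = 104)
1/(E + r(-88, 86)/9247) = 1/(104 + (1/2 + (15/8)*(-88) + (1/8)*(-88)*86)/9247) = 1/(104 + (1/2 - 165 - 946)*(1/9247)) = 1/(104 - 2221/2*1/9247) = 1/(104 - 2221/18494) = 1/(1921155/18494) = 18494/1921155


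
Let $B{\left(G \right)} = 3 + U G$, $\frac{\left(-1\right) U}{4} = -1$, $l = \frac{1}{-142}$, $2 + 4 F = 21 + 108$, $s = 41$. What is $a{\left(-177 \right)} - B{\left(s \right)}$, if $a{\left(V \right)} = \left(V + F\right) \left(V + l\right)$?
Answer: $\frac{14508579}{568} \approx 25543.0$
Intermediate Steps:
$F = \frac{127}{4}$ ($F = - \frac{1}{2} + \frac{21 + 108}{4} = - \frac{1}{2} + \frac{1}{4} \cdot 129 = - \frac{1}{2} + \frac{129}{4} = \frac{127}{4} \approx 31.75$)
$l = - \frac{1}{142} \approx -0.0070423$
$U = 4$ ($U = \left(-4\right) \left(-1\right) = 4$)
$B{\left(G \right)} = 3 + 4 G$
$a{\left(V \right)} = \left(- \frac{1}{142} + V\right) \left(\frac{127}{4} + V\right)$ ($a{\left(V \right)} = \left(V + \frac{127}{4}\right) \left(V - \frac{1}{142}\right) = \left(\frac{127}{4} + V\right) \left(- \frac{1}{142} + V\right) = \left(- \frac{1}{142} + V\right) \left(\frac{127}{4} + V\right)$)
$a{\left(-177 \right)} - B{\left(s \right)} = \left(- \frac{127}{568} + \left(-177\right)^{2} + \frac{9015}{284} \left(-177\right)\right) - \left(3 + 4 \cdot 41\right) = \left(- \frac{127}{568} + 31329 - \frac{1595655}{284}\right) - \left(3 + 164\right) = \frac{14603435}{568} - 167 = \frac{14508579}{568}$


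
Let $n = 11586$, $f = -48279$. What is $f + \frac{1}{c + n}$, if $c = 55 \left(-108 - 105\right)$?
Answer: $- \frac{6227992}{129} \approx -48279.0$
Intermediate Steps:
$c = -11715$ ($c = 55 \left(-213\right) = -11715$)
$f + \frac{1}{c + n} = -48279 + \frac{1}{-11715 + 11586} = -48279 + \frac{1}{-129} = -48279 - \frac{1}{129} = - \frac{6227992}{129}$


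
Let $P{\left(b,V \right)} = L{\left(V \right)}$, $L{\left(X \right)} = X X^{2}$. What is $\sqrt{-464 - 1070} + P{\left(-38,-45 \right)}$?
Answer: $-91125 + i \sqrt{1534} \approx -91125.0 + 39.166 i$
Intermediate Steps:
$L{\left(X \right)} = X^{3}$
$P{\left(b,V \right)} = V^{3}$
$\sqrt{-464 - 1070} + P{\left(-38,-45 \right)} = \sqrt{-464 - 1070} + \left(-45\right)^{3} = \sqrt{-1534} - 91125 = i \sqrt{1534} - 91125 = -91125 + i \sqrt{1534}$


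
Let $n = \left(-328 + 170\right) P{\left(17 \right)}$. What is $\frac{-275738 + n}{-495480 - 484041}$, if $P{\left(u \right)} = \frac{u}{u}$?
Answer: $\frac{275896}{979521} \approx 0.28166$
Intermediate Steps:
$P{\left(u \right)} = 1$
$n = -158$ ($n = \left(-328 + 170\right) 1 = \left(-158\right) 1 = -158$)
$\frac{-275738 + n}{-495480 - 484041} = \frac{-275738 - 158}{-495480 - 484041} = - \frac{275896}{-979521} = \left(-275896\right) \left(- \frac{1}{979521}\right) = \frac{275896}{979521}$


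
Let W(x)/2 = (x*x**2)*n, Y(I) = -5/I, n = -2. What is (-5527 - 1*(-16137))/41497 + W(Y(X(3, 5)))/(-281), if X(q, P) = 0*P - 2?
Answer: 11149945/23321314 ≈ 0.47810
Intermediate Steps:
X(q, P) = -2 (X(q, P) = 0 - 2 = -2)
W(x) = -4*x**3 (W(x) = 2*((x*x**2)*(-2)) = 2*(x**3*(-2)) = 2*(-2*x**3) = -4*x**3)
(-5527 - 1*(-16137))/41497 + W(Y(X(3, 5)))/(-281) = (-5527 - 1*(-16137))/41497 - 4*(-5/(-2))**3/(-281) = (-5527 + 16137)*(1/41497) - 4*(-5*(-1/2))**3*(-1/281) = 10610*(1/41497) - 4*(5/2)**3*(-1/281) = 10610/41497 - 4*125/8*(-1/281) = 10610/41497 - 125/2*(-1/281) = 10610/41497 + 125/562 = 11149945/23321314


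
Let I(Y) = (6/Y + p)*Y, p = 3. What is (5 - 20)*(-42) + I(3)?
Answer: 645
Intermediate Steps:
I(Y) = Y*(3 + 6/Y) (I(Y) = (6/Y + 3)*Y = (3 + 6/Y)*Y = Y*(3 + 6/Y))
(5 - 20)*(-42) + I(3) = (5 - 20)*(-42) + (6 + 3*3) = -15*(-42) + (6 + 9) = 630 + 15 = 645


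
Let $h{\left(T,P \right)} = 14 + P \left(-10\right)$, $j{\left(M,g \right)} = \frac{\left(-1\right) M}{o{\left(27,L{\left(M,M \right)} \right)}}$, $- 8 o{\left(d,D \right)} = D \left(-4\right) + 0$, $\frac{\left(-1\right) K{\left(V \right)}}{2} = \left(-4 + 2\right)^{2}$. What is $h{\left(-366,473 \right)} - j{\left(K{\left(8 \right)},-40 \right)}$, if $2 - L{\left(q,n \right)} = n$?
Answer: $- \frac{23588}{5} \approx -4717.6$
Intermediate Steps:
$L{\left(q,n \right)} = 2 - n$
$K{\left(V \right)} = -8$ ($K{\left(V \right)} = - 2 \left(-4 + 2\right)^{2} = - 2 \left(-2\right)^{2} = \left(-2\right) 4 = -8$)
$o{\left(d,D \right)} = \frac{D}{2}$ ($o{\left(d,D \right)} = - \frac{D \left(-4\right) + 0}{8} = - \frac{- 4 D + 0}{8} = - \frac{\left(-4\right) D}{8} = \frac{D}{2}$)
$j{\left(M,g \right)} = - \frac{M}{1 - \frac{M}{2}}$ ($j{\left(M,g \right)} = \frac{\left(-1\right) M}{\frac{1}{2} \left(2 - M\right)} = \frac{\left(-1\right) M}{1 - \frac{M}{2}} = - \frac{M}{1 - \frac{M}{2}}$)
$h{\left(T,P \right)} = 14 - 10 P$
$h{\left(-366,473 \right)} - j{\left(K{\left(8 \right)},-40 \right)} = \left(14 - 4730\right) - 2 \left(-8\right) \frac{1}{-2 - 8} = \left(14 - 4730\right) - 2 \left(-8\right) \frac{1}{-10} = -4716 - 2 \left(-8\right) \left(- \frac{1}{10}\right) = -4716 - \frac{8}{5} = - \frac{23588}{5}$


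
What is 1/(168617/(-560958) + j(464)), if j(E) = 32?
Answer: 560958/17782039 ≈ 0.031546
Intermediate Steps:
1/(168617/(-560958) + j(464)) = 1/(168617/(-560958) + 32) = 1/(168617*(-1/560958) + 32) = 1/(-168617/560958 + 32) = 1/(17782039/560958) = 560958/17782039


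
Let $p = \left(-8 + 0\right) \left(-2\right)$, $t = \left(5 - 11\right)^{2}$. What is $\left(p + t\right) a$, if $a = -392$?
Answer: $-20384$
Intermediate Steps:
$t = 36$ ($t = \left(-6\right)^{2} = 36$)
$p = 16$ ($p = \left(-8\right) \left(-2\right) = 16$)
$\left(p + t\right) a = \left(16 + 36\right) \left(-392\right) = 52 \left(-392\right) = -20384$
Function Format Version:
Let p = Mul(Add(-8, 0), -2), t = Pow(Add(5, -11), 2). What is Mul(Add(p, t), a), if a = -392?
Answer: -20384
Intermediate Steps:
t = 36 (t = Pow(-6, 2) = 36)
p = 16 (p = Mul(-8, -2) = 16)
Mul(Add(p, t), a) = Mul(Add(16, 36), -392) = Mul(52, -392) = -20384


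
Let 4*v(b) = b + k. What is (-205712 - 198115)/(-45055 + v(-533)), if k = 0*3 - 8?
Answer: 1615308/180761 ≈ 8.9362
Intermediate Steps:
k = -8 (k = 0 - 8 = -8)
v(b) = -2 + b/4 (v(b) = (b - 8)/4 = (-8 + b)/4 = -2 + b/4)
(-205712 - 198115)/(-45055 + v(-533)) = (-205712 - 198115)/(-45055 + (-2 + (1/4)*(-533))) = -403827/(-45055 + (-2 - 533/4)) = -403827/(-45055 - 541/4) = -403827/(-180761/4) = -403827*(-4/180761) = 1615308/180761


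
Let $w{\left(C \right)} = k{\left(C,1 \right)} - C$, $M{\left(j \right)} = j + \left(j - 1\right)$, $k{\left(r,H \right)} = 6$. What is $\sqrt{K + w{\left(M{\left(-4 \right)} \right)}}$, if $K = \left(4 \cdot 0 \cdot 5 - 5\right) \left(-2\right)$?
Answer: $5$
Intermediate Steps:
$M{\left(j \right)} = -1 + 2 j$ ($M{\left(j \right)} = j + \left(j - 1\right) = j + \left(-1 + j\right) = -1 + 2 j$)
$w{\left(C \right)} = 6 - C$
$K = 10$ ($K = \left(0 \cdot 5 - 5\right) \left(-2\right) = \left(0 - 5\right) \left(-2\right) = \left(-5\right) \left(-2\right) = 10$)
$\sqrt{K + w{\left(M{\left(-4 \right)} \right)}} = \sqrt{10 + \left(6 - \left(-1 + 2 \left(-4\right)\right)\right)} = \sqrt{10 + \left(6 - \left(-1 - 8\right)\right)} = \sqrt{10 + \left(6 - -9\right)} = \sqrt{10 + \left(6 + 9\right)} = \sqrt{10 + 15} = \sqrt{25} = 5$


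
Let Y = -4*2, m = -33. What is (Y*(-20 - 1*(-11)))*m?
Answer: -2376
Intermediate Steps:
Y = -8
(Y*(-20 - 1*(-11)))*m = -8*(-20 - 1*(-11))*(-33) = -8*(-20 + 11)*(-33) = -8*(-9)*(-33) = 72*(-33) = -2376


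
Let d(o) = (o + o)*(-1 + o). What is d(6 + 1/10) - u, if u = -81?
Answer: 7161/50 ≈ 143.22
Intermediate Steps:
d(o) = 2*o*(-1 + o) (d(o) = (2*o)*(-1 + o) = 2*o*(-1 + o))
d(6 + 1/10) - u = 2*(6 + 1/10)*(-1 + (6 + 1/10)) - 1*(-81) = 2*(6 + 1*(⅒))*(-1 + (6 + 1*(⅒))) + 81 = 2*(6 + ⅒)*(-1 + (6 + ⅒)) + 81 = 2*(61/10)*(-1 + 61/10) + 81 = 2*(61/10)*(51/10) + 81 = 3111/50 + 81 = 7161/50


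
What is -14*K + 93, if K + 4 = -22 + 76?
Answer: -607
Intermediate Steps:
K = 50 (K = -4 + (-22 + 76) = -4 + 54 = 50)
-14*K + 93 = -14*50 + 93 = -700 + 93 = -607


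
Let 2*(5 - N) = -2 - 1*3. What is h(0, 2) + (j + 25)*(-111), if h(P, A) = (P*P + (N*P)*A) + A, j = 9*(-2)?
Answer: -775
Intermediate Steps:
N = 15/2 (N = 5 - (-2 - 1*3)/2 = 5 - (-2 - 3)/2 = 5 - ½*(-5) = 5 + 5/2 = 15/2 ≈ 7.5000)
j = -18
h(P, A) = A + P² + 15*A*P/2 (h(P, A) = (P*P + (15*P/2)*A) + A = (P² + 15*A*P/2) + A = A + P² + 15*A*P/2)
h(0, 2) + (j + 25)*(-111) = (2 + 0² + (15/2)*2*0) + (-18 + 25)*(-111) = (2 + 0 + 0) + 7*(-111) = 2 - 777 = -775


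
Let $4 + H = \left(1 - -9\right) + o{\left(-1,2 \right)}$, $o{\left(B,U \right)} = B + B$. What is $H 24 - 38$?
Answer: $58$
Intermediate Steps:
$o{\left(B,U \right)} = 2 B$
$H = 4$ ($H = -4 + \left(\left(1 - -9\right) + 2 \left(-1\right)\right) = -4 + \left(\left(1 + 9\right) - 2\right) = -4 + \left(10 - 2\right) = -4 + 8 = 4$)
$H 24 - 38 = 4 \cdot 24 - 38 = 96 - 38 = 58$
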